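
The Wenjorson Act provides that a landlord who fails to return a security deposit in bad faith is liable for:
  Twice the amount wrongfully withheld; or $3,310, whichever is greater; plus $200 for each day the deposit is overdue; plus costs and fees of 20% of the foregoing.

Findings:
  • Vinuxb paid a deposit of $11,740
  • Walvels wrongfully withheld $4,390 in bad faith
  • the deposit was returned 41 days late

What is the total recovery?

$20,376

Doubled: 2 × $4,390 = $8,780
Minimum $3,310: $8,780 meets the minimum, no increase.
Late-return penalty: 41 × $200 = $8,200
Damages plus late penalty: $8,780 + $8,200 = $16,980
Costs and fees: 20% of $16,980 = $3,396
Total recovery: $16,980 + $3,396 = $20,376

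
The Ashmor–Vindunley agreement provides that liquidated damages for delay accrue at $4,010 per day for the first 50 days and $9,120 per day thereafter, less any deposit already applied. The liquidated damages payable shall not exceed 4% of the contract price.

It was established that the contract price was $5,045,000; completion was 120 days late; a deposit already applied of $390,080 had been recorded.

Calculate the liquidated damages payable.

$201,800

First 50 days: 50 × $4,010 = $200,500
Remaining days: (120 − 50) × $9,120 = $638,400
Accrued per-day damages: $200,500 + $638,400 = $838,900
Less deposit already applied: $838,900 − $390,080 = $448,820
Cap: 4% of $5,045,000 = $201,800
Cap at $201,800: $448,820 exceeds the cap → $201,800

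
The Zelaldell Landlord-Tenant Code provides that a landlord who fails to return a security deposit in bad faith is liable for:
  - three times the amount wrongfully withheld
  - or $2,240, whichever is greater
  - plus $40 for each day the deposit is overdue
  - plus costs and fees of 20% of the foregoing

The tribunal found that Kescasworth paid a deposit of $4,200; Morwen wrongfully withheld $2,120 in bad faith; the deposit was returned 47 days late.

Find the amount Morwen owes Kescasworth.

Trebled: 3 × $2,120 = $6,360
Minimum $2,240: $6,360 meets the minimum, no increase.
Late-return penalty: 47 × $40 = $1,880
Damages plus late penalty: $6,360 + $1,880 = $8,240
Costs and fees: 20% of $8,240 = $1,648
Total recovery: $8,240 + $1,648 = $9,888

$9,888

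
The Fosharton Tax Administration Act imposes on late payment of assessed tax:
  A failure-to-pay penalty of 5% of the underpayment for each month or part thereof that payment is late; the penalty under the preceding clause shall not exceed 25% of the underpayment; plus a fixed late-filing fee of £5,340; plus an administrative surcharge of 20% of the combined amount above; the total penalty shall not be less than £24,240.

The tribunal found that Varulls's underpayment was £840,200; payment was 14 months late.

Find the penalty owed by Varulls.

£258,468

Accrued rate: 5% × 14 = 70%, capped at 25% → 25%
Failure-to-pay penalty: 25% of £840,200 = £210,050
Penalty before surcharge: £210,050 + £5,340 = £215,390
Administrative surcharge: 20% of £215,390 = £43,078
Total penalty: £215,390 + £43,078 = £258,468
Minimum £24,240: £258,468 meets the minimum, no increase.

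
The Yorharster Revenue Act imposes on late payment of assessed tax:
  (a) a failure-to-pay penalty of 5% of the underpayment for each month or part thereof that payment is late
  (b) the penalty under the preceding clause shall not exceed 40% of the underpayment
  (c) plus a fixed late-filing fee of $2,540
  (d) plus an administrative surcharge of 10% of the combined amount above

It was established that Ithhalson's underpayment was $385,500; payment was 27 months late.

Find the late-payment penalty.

Accrued rate: 5% × 27 = 135%, capped at 40% → 40%
Failure-to-pay penalty: 40% of $385,500 = $154,200
Penalty before surcharge: $154,200 + $2,540 = $156,740
Administrative surcharge: 10% of $156,740 = $15,674
Total penalty: $156,740 + $15,674 = $172,414

$172,414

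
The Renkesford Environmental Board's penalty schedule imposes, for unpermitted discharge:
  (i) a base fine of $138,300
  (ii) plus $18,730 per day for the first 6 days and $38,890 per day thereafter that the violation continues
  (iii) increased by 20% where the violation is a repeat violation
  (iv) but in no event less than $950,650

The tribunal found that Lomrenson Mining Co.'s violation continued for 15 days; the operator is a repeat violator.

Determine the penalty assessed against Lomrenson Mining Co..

$950,650

First 6 days: 6 × $18,730 = $112,380
Remaining days: (15 − 6) × $38,890 = $350,010
Per-day component: $112,380 + $350,010 = $462,390
Base plus per-day: $138,300 + $462,390 = $600,690
Enhancement: 20% of $600,690 = $120,138
Enhanced fine: $600,690 + $120,138 = $720,828
Minimum $950,650: $720,828 is below the minimum → $950,650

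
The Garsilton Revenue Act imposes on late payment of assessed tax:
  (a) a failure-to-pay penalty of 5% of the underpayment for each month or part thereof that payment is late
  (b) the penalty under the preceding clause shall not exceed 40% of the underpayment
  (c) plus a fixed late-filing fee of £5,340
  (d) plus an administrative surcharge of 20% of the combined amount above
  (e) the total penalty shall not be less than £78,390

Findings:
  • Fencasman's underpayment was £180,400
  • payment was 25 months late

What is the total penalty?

£93,000

Accrued rate: 5% × 25 = 125%, capped at 40% → 40%
Failure-to-pay penalty: 40% of £180,400 = £72,160
Penalty before surcharge: £72,160 + £5,340 = £77,500
Administrative surcharge: 20% of £77,500 = £15,500
Total penalty: £77,500 + £15,500 = £93,000
Minimum £78,390: £93,000 meets the minimum, no increase.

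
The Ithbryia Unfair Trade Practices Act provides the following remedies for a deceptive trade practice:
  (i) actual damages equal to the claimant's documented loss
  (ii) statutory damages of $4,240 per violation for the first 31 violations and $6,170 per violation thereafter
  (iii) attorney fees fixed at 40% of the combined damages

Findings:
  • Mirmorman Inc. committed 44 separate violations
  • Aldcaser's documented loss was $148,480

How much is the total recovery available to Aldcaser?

$504,182

First 31 violations: 31 × $4,240 = $131,440
Remaining violations: (44 − 31) × $6,170 = $80,210
Statutory damages: $131,440 + $80,210 = $211,650
Combined damages: $148,480 + $211,650 = $360,130
Attorney fees: 40% of $360,130 = $144,052
Total recovery: $360,130 + $144,052 = $504,182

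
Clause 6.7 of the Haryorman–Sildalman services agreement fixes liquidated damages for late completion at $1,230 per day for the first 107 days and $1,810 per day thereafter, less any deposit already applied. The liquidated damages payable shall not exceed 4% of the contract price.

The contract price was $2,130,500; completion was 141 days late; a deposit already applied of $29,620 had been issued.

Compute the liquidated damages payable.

Liquidated damages: $85,220

First 107 days: 107 × $1,230 = $131,610
Remaining days: (141 − 107) × $1,810 = $61,540
Accrued per-day damages: $131,610 + $61,540 = $193,150
Less deposit already applied: $193,150 − $29,620 = $163,530
Cap: 4% of $2,130,500 = $85,220
Cap at $85,220: $163,530 exceeds the cap → $85,220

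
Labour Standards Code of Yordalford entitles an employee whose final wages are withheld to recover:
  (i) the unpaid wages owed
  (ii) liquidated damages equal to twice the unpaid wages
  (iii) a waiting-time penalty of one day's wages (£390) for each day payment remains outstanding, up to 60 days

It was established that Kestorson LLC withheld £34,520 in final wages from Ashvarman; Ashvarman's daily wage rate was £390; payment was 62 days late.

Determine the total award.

Doubled: 2 × £34,520 = £69,040
Penalty days: min(62, 60) = 60
Waiting-time penalty: 60 × £390 = £23,400
Total award: £34,520 + £69,040 + £23,400 = £126,960

£126,960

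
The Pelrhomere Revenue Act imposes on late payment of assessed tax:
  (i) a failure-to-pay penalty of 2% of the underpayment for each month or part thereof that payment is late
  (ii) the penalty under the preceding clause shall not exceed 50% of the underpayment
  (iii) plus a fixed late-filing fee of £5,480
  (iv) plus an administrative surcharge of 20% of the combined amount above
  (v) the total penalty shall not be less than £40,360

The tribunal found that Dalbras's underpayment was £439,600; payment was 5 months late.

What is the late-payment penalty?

£59,328

Accrued rate: 2% × 5 = 10%, capped at 50% → 10%
Failure-to-pay penalty: 10% of £439,600 = £43,960
Penalty before surcharge: £43,960 + £5,480 = £49,440
Administrative surcharge: 20% of £49,440 = £9,888
Total penalty: £49,440 + £9,888 = £59,328
Minimum £40,360: £59,328 meets the minimum, no increase.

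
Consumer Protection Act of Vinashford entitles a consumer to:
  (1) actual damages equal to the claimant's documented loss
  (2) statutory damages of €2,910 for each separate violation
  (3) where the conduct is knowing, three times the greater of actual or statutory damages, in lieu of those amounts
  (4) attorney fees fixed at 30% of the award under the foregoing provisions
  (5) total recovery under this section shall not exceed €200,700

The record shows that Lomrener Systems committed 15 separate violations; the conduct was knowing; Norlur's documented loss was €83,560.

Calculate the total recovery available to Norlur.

Statutory damages: 15 × €2,910 = €43,650
Greater of actual damages (€83,560) or statutory damages (€43,650): €83,560
Trebled: 3 × €83,560 = €250,680
Attorney fees: 30% of €250,680 = €75,204
Total before cap: €250,680 + €75,204 = €325,884
Cap at €200,700: €325,884 exceeds the cap → €200,700

€200,700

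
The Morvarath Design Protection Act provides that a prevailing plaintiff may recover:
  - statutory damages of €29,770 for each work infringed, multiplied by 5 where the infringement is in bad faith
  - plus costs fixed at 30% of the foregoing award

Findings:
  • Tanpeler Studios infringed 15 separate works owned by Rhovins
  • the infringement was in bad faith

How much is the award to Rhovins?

€2,902,575

Statutory damages: 15 × €29,770 = €446,550
Multiplied by 5: 5 × €446,550 = €2,232,750
Costs: 30% of €2,232,750 = €669,825
Award plus costs: €2,232,750 + €669,825 = €2,902,575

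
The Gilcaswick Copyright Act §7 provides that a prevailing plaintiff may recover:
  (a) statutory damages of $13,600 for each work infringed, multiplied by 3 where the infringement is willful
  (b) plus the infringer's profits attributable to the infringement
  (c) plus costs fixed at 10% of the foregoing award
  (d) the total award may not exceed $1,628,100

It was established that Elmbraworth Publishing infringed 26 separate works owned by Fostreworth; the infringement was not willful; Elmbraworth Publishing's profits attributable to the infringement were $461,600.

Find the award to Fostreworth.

Award: $896,720

Statutory damages: 26 × $13,600 = $353,600
Infringement not willful: no ×3 enhancement.
Combined award: $353,600 + $461,600 = $815,200
Costs: 10% of $815,200 = $81,520
Award plus costs: $815,200 + $81,520 = $896,720
Cap at $1,628,100: $896,720 is within the cap, no reduction.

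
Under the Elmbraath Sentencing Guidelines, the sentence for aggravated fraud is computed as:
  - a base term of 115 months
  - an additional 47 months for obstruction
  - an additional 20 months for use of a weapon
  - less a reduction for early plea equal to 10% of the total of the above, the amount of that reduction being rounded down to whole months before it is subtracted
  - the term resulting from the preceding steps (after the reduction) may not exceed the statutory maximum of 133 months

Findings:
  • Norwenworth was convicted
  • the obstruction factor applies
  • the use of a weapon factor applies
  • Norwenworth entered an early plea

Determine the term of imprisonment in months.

Obstruction enhancement: +47 months
Use of a weapon enhancement: +20 months
Adjusted term: 115 months + 47 months + 20 months = 182 months
Early plea reduction: 10% of 182 months = 18 months (rounded down)
After reduction: 182 − 18 = 164 months
Cap at 133 months: 164 months exceeds the cap → 133 months

133 months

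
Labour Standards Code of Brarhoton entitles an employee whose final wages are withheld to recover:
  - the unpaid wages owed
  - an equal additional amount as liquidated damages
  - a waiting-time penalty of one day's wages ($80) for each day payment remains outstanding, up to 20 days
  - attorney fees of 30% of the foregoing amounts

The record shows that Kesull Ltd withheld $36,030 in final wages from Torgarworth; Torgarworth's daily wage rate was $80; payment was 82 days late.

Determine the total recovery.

$95,758

Liquidated damages (equal amount): $36,030
Penalty days: min(82, 20) = 20
Waiting-time penalty: 20 × $80 = $1,600
Subtotal: $36,030 + $36,030 + $1,600 = $73,660
Attorney fees: 30% of $73,660 = $22,098
Total award: $73,660 + $22,098 = $95,758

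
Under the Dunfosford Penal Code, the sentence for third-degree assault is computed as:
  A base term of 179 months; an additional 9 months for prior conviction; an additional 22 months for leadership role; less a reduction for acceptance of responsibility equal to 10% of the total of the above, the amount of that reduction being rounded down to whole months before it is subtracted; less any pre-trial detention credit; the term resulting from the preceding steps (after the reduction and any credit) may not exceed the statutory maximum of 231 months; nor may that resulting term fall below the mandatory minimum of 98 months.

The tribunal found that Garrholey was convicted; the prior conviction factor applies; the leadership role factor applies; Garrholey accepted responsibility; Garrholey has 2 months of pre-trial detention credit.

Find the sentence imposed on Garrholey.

Prior conviction enhancement: +9 months
Leadership role enhancement: +22 months
Adjusted term: 179 months + 9 months + 22 months = 210 months
Acceptance of responsibility reduction: 10% of 210 months = 21 months (rounded down)
After reduction: 210 − 21 = 189 months
Less pre-trial detention credit: 189 months − 2 months = 187 months
Cap at 231 months: 187 months is within the cap, no reduction.
Minimum 98 months: 187 months meets the minimum, no increase.

187 months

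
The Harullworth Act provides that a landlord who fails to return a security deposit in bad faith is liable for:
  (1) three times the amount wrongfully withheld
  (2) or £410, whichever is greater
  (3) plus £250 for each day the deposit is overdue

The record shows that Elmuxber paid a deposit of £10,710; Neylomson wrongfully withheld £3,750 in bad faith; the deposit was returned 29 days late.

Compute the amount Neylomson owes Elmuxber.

Trebled: 3 × £3,750 = £11,250
Minimum £410: £11,250 meets the minimum, no increase.
Late-return penalty: 29 × £250 = £7,250
Damages plus late penalty: £11,250 + £7,250 = £18,500

Recovery: £18,500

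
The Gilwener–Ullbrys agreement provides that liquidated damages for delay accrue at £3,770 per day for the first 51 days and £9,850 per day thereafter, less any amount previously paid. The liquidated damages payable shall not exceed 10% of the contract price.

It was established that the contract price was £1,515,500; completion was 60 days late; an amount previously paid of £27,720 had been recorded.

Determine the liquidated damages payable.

First 51 days: 51 × £3,770 = £192,270
Remaining days: (60 − 51) × £9,850 = £88,650
Accrued per-day damages: £192,270 + £88,650 = £280,920
Less amount previously paid: £280,920 − £27,720 = £253,200
Cap: 10% of £1,515,500 = £151,550
Cap at £151,550: £253,200 exceeds the cap → £151,550

Liquidated damages: £151,550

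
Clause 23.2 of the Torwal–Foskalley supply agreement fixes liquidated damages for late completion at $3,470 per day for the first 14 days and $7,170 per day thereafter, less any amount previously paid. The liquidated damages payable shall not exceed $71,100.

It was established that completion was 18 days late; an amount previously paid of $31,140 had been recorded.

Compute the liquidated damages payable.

First 14 days: 14 × $3,470 = $48,580
Remaining days: (18 − 14) × $7,170 = $28,680
Accrued per-day damages: $48,580 + $28,680 = $77,260
Less amount previously paid: $77,260 − $31,140 = $46,120
Cap at $71,100: $46,120 is within the cap, no reduction.

Liquidated damages: $46,120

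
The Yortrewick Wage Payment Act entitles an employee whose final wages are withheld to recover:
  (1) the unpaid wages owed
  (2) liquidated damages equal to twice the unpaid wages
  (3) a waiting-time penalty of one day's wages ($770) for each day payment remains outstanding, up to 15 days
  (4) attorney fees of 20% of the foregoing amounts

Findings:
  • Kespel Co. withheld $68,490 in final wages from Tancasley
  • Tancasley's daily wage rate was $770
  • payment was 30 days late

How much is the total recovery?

$260,424

Doubled: 2 × $68,490 = $136,980
Penalty days: min(30, 15) = 15
Waiting-time penalty: 15 × $770 = $11,550
Subtotal: $68,490 + $136,980 + $11,550 = $217,020
Attorney fees: 20% of $217,020 = $43,404
Total award: $217,020 + $43,404 = $260,424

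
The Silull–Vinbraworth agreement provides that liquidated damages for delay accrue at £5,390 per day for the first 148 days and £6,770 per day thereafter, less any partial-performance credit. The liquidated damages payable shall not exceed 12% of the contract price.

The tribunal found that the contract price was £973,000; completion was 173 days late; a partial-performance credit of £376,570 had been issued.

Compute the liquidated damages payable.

First 148 days: 148 × £5,390 = £797,720
Remaining days: (173 − 148) × £6,770 = £169,250
Accrued per-day damages: £797,720 + £169,250 = £966,970
Less partial-performance credit: £966,970 − £376,570 = £590,400
Cap: 12% of £973,000 = £116,760
Cap at £116,760: £590,400 exceeds the cap → £116,760

£116,760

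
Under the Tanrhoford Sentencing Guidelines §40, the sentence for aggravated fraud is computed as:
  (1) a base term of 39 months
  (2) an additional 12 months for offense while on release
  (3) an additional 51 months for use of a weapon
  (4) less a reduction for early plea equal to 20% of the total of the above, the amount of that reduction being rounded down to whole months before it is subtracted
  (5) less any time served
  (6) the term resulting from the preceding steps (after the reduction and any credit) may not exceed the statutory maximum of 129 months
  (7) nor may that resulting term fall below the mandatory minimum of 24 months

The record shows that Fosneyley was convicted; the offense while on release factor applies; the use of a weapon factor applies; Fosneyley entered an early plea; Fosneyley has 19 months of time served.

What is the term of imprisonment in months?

63 months

Offense while on release enhancement: +12 months
Use of a weapon enhancement: +51 months
Adjusted term: 39 months + 12 months + 51 months = 102 months
Early plea reduction: 20% of 102 months = 20 months (rounded down)
After reduction: 102 − 20 = 82 months
Less time served: 82 months − 19 months = 63 months
Cap at 129 months: 63 months is within the cap, no reduction.
Minimum 24 months: 63 months meets the minimum, no increase.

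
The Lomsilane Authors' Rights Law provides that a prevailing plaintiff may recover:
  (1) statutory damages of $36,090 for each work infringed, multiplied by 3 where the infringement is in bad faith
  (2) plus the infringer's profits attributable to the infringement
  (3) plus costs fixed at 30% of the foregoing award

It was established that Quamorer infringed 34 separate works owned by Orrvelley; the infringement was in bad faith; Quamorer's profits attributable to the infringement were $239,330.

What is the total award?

$5,096,663

Statutory damages: 34 × $36,090 = $1,227,060
Trebled: 3 × $1,227,060 = $3,681,180
Combined award: $3,681,180 + $239,330 = $3,920,510
Costs: 30% of $3,920,510 = $1,176,153
Award plus costs: $3,920,510 + $1,176,153 = $5,096,663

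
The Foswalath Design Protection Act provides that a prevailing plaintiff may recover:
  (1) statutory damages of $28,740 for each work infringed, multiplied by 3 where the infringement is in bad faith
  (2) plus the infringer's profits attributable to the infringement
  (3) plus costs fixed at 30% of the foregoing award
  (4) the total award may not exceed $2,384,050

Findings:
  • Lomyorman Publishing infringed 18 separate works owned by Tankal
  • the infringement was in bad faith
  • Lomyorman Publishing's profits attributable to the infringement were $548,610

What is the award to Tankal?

Statutory damages: 18 × $28,740 = $517,320
Trebled: 3 × $517,320 = $1,551,960
Combined award: $1,551,960 + $548,610 = $2,100,570
Costs: 30% of $2,100,570 = $630,171
Award plus costs: $2,100,570 + $630,171 = $2,730,741
Cap at $2,384,050: $2,730,741 exceeds the cap → $2,384,050

$2,384,050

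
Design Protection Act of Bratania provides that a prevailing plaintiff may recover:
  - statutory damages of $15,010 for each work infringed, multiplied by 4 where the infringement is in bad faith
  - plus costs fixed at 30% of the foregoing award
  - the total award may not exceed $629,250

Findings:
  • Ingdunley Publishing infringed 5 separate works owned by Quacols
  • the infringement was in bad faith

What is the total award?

Statutory damages: 5 × $15,010 = $75,050
Multiplied by 4: 4 × $75,050 = $300,200
Costs: 30% of $300,200 = $90,060
Award plus costs: $300,200 + $90,060 = $390,260
Cap at $629,250: $390,260 is within the cap, no reduction.

$390,260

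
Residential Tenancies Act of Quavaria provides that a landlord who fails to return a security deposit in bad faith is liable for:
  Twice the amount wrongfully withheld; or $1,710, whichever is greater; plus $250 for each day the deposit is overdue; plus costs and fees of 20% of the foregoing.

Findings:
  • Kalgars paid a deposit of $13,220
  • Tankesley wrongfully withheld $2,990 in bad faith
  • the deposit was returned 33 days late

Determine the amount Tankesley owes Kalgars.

Recovery: $17,076

Doubled: 2 × $2,990 = $5,980
Minimum $1,710: $5,980 meets the minimum, no increase.
Late-return penalty: 33 × $250 = $8,250
Damages plus late penalty: $5,980 + $8,250 = $14,230
Costs and fees: 20% of $14,230 = $2,846
Total recovery: $14,230 + $2,846 = $17,076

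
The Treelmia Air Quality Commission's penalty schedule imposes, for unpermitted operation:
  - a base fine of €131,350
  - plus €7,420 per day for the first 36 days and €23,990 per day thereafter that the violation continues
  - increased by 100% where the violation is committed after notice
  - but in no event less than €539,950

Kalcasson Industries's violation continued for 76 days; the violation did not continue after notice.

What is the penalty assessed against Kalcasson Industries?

First 36 days: 36 × €7,420 = €267,120
Remaining days: (76 − 36) × €23,990 = €959,600
Per-day component: €267,120 + €959,600 = €1,226,720
Base plus per-day: €131,350 + €1,226,720 = €1,358,070
The violation did not continue after notice: no 100% increase.
Minimum €539,950: €1,358,070 meets the minimum, no increase.

€1,358,070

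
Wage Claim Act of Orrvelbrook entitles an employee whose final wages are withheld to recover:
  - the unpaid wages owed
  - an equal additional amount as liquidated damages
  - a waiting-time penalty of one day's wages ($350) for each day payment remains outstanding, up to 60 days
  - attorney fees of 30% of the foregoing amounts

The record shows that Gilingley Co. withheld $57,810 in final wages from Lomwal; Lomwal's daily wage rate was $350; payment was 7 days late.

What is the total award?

Liquidated damages (equal amount): $57,810
Penalty days: min(7, 60) = 7
Waiting-time penalty: 7 × $350 = $2,450
Subtotal: $57,810 + $57,810 + $2,450 = $118,070
Attorney fees: 30% of $118,070 = $35,421
Total award: $118,070 + $35,421 = $153,491

$153,491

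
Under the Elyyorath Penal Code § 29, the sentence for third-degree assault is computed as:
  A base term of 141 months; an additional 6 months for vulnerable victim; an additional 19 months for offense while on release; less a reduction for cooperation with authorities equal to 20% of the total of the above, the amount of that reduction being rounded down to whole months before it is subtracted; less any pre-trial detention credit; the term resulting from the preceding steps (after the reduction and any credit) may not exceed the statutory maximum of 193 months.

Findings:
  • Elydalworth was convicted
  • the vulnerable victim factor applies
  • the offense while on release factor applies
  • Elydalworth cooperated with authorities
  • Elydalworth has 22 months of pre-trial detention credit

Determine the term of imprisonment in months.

111 months

Vulnerable victim enhancement: +6 months
Offense while on release enhancement: +19 months
Adjusted term: 141 months + 6 months + 19 months = 166 months
Cooperation with authorities reduction: 20% of 166 months = 33 months (rounded down)
After reduction: 166 − 33 = 133 months
Less pre-trial detention credit: 133 months − 22 months = 111 months
Cap at 193 months: 111 months is within the cap, no reduction.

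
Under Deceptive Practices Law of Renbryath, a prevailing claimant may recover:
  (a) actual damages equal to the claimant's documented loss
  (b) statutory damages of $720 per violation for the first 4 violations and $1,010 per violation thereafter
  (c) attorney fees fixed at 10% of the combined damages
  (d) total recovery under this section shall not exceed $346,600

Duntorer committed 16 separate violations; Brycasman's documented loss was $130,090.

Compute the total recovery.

$159,599

First 4 violations: 4 × $720 = $2,880
Remaining violations: (16 − 4) × $1,010 = $12,120
Statutory damages: $2,880 + $12,120 = $15,000
Combined damages: $130,090 + $15,000 = $145,090
Attorney fees: 10% of $145,090 = $14,509
Total before cap: $145,090 + $14,509 = $159,599
Cap at $346,600: $159,599 is within the cap, no reduction.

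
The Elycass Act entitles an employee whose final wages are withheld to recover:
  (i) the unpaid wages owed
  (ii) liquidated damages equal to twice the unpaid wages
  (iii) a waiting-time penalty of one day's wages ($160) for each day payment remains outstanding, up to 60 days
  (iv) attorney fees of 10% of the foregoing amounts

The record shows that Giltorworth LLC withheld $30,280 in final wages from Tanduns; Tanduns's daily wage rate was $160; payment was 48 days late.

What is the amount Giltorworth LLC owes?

Doubled: 2 × $30,280 = $60,560
Penalty days: min(48, 60) = 48
Waiting-time penalty: 48 × $160 = $7,680
Subtotal: $30,280 + $60,560 + $7,680 = $98,520
Attorney fees: 10% of $98,520 = $9,852
Total award: $98,520 + $9,852 = $108,372

$108,372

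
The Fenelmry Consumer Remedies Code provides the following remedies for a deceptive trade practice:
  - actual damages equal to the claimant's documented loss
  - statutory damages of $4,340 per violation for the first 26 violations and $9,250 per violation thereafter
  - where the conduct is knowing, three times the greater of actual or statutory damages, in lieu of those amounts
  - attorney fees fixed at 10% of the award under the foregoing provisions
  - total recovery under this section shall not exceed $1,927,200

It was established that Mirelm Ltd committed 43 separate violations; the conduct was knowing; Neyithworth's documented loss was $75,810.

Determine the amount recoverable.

Total recovery: $891,297

First 26 violations: 26 × $4,340 = $112,840
Remaining violations: (43 − 26) × $9,250 = $157,250
Statutory damages: $112,840 + $157,250 = $270,090
Greater of actual damages ($75,810) or statutory damages ($270,090): $270,090
Trebled: 3 × $270,090 = $810,270
Attorney fees: 10% of $810,270 = $81,027
Total before cap: $810,270 + $81,027 = $891,297
Cap at $1,927,200: $891,297 is within the cap, no reduction.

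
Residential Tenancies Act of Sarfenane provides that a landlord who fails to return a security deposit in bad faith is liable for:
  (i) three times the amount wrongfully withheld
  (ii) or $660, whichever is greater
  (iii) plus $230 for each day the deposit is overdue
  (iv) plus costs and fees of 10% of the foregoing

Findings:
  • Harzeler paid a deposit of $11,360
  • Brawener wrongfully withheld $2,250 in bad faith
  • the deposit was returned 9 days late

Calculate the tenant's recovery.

Trebled: 3 × $2,250 = $6,750
Minimum $660: $6,750 meets the minimum, no increase.
Late-return penalty: 9 × $230 = $2,070
Damages plus late penalty: $6,750 + $2,070 = $8,820
Costs and fees: 10% of $8,820 = $882
Total recovery: $8,820 + $882 = $9,702

$9,702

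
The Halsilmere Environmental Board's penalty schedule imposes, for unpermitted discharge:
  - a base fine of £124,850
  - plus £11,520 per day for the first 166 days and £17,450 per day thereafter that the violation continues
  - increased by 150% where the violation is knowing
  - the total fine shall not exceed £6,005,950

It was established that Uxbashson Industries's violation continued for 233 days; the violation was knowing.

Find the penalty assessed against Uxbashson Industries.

First 166 days: 166 × £11,520 = £1,912,320
Remaining days: (233 − 166) × £17,450 = £1,169,150
Per-day component: £1,912,320 + £1,169,150 = £3,081,470
Base plus per-day: £124,850 + £3,081,470 = £3,206,320
Enhancement: 150% of £3,206,320 = £4,809,480
Enhanced fine: £3,206,320 + £4,809,480 = £8,015,800
Cap at £6,005,950: £8,015,800 exceeds the cap → £6,005,950

£6,005,950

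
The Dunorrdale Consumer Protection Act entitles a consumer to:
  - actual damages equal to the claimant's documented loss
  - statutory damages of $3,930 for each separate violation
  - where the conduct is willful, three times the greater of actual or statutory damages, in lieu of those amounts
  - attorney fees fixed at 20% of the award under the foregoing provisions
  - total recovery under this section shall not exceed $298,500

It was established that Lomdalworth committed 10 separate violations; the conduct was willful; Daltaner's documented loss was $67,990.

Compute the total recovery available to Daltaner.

Statutory damages: 10 × $3,930 = $39,300
Greater of actual damages ($67,990) or statutory damages ($39,300): $67,990
Trebled: 3 × $67,990 = $203,970
Attorney fees: 20% of $203,970 = $40,794
Total before cap: $203,970 + $40,794 = $244,764
Cap at $298,500: $244,764 is within the cap, no reduction.

$244,764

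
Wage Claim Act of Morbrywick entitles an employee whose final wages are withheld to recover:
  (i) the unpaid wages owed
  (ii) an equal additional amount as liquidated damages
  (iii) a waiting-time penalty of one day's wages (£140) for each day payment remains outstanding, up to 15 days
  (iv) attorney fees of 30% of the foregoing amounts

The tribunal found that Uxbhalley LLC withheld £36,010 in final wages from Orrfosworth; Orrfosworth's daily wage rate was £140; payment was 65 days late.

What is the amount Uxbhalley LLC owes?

Liquidated damages (equal amount): £36,010
Penalty days: min(65, 15) = 15
Waiting-time penalty: 15 × £140 = £2,100
Subtotal: £36,010 + £36,010 + £2,100 = £74,120
Attorney fees: 30% of £74,120 = £22,236
Total award: £74,120 + £22,236 = £96,356

Total award: £96,356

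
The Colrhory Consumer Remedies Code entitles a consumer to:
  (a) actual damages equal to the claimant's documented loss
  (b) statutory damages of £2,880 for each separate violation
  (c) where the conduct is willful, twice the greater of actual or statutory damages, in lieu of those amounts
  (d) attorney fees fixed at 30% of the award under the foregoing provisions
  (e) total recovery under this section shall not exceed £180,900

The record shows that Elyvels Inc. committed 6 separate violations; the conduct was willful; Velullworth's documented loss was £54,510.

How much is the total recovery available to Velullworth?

Total recovery: £141,726

Statutory damages: 6 × £2,880 = £17,280
Greater of actual damages (£54,510) or statutory damages (£17,280): £54,510
Doubled: 2 × £54,510 = £109,020
Attorney fees: 30% of £109,020 = £32,706
Total before cap: £109,020 + £32,706 = £141,726
Cap at £180,900: £141,726 is within the cap, no reduction.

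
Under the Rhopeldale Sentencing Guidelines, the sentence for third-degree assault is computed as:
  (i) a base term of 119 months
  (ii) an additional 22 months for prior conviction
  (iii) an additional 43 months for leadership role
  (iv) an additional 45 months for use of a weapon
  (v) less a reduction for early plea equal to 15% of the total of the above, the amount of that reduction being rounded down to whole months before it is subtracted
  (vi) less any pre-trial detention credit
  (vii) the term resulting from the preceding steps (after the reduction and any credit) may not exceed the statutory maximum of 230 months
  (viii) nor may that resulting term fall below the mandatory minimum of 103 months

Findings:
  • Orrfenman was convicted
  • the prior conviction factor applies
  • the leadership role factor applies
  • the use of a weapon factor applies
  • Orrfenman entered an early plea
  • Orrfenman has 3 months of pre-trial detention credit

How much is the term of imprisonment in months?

192 months

Prior conviction enhancement: +22 months
Leadership role enhancement: +43 months
Use of a weapon enhancement: +45 months
Adjusted term: 119 months + 22 months + 43 months + 45 months = 229 months
Early plea reduction: 15% of 229 months = 34 months (rounded down)
After reduction: 229 − 34 = 195 months
Less pre-trial detention credit: 195 months − 3 months = 192 months
Cap at 230 months: 192 months is within the cap, no reduction.
Minimum 103 months: 192 months meets the minimum, no increase.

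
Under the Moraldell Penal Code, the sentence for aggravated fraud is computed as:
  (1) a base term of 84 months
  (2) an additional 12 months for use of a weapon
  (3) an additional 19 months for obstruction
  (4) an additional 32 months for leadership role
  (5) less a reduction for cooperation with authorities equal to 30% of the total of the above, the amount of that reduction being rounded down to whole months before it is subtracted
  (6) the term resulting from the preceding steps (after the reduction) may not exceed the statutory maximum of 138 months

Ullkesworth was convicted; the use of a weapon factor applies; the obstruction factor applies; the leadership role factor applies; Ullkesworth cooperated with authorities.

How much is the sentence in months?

103 months

Use of a weapon enhancement: +12 months
Obstruction enhancement: +19 months
Leadership role enhancement: +32 months
Adjusted term: 84 months + 12 months + 19 months + 32 months = 147 months
Cooperation with authorities reduction: 30% of 147 months = 44 months (rounded down)
After reduction: 147 − 44 = 103 months
Cap at 138 months: 103 months is within the cap, no reduction.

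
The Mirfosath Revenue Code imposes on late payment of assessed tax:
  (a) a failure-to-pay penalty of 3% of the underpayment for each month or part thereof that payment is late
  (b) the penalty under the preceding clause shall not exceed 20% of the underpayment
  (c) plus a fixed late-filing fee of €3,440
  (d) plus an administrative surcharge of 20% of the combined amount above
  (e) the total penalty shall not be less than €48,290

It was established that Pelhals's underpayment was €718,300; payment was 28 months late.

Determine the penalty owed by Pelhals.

€176,520

Accrued rate: 3% × 28 = 84%, capped at 20% → 20%
Failure-to-pay penalty: 20% of €718,300 = €143,660
Penalty before surcharge: €143,660 + €3,440 = €147,100
Administrative surcharge: 20% of €147,100 = €29,420
Total penalty: €147,100 + €29,420 = €176,520
Minimum €48,290: €176,520 meets the minimum, no increase.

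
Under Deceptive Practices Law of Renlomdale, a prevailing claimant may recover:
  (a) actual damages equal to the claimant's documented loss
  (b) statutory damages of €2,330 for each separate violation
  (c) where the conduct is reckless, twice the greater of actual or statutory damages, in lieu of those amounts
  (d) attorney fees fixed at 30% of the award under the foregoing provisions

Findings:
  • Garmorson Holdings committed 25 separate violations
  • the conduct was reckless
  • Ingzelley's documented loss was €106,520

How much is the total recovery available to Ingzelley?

Statutory damages: 25 × €2,330 = €58,250
Greater of actual damages (€106,520) or statutory damages (€58,250): €106,520
Doubled: 2 × €106,520 = €213,040
Attorney fees: 30% of €213,040 = €63,912
Total recovery: €213,040 + €63,912 = €276,952

€276,952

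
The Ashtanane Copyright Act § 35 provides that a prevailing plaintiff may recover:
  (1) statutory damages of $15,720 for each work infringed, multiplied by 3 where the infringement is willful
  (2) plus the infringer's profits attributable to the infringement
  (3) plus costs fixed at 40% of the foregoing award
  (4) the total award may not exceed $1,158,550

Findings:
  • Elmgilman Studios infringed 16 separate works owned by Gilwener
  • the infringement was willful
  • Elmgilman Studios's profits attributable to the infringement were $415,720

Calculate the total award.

$1,158,550

Statutory damages: 16 × $15,720 = $251,520
Trebled: 3 × $251,520 = $754,560
Combined award: $754,560 + $415,720 = $1,170,280
Costs: 40% of $1,170,280 = $468,112
Award plus costs: $1,170,280 + $468,112 = $1,638,392
Cap at $1,158,550: $1,638,392 exceeds the cap → $1,158,550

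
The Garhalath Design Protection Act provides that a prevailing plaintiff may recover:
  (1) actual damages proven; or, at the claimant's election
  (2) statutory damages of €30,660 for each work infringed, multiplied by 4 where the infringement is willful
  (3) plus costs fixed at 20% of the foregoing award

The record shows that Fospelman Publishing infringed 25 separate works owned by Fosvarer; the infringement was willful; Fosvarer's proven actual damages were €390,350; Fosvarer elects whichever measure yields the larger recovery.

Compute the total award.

€3,679,200

Statutory damages: 25 × €30,660 = €766,500
Multiplied by 4: 4 × €766,500 = €3,066,000
Greater of actual damages (€390,350) or enhanced statutory damages (€3,066,000): €3,066,000
Costs: 20% of €3,066,000 = €613,200
Award plus costs: €3,066,000 + €613,200 = €3,679,200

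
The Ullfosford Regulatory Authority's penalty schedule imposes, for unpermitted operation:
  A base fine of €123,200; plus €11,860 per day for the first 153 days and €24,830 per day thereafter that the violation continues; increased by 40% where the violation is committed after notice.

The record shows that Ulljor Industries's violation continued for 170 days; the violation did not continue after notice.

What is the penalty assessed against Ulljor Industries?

€2,359,890

First 153 days: 153 × €11,860 = €1,814,580
Remaining days: (170 − 153) × €24,830 = €422,110
Per-day component: €1,814,580 + €422,110 = €2,236,690
Base plus per-day: €123,200 + €2,236,690 = €2,359,890
The violation did not continue after notice: no 40% increase.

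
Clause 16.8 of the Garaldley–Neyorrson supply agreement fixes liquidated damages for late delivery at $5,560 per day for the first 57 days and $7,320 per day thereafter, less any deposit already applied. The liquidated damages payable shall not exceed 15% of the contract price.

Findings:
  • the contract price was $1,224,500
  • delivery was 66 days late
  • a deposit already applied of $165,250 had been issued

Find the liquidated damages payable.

$183,675

First 57 days: 57 × $5,560 = $316,920
Remaining days: (66 − 57) × $7,320 = $65,880
Accrued per-day damages: $316,920 + $65,880 = $382,800
Less deposit already applied: $382,800 − $165,250 = $217,550
Cap: 15% of $1,224,500 = $183,675
Cap at $183,675: $217,550 exceeds the cap → $183,675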